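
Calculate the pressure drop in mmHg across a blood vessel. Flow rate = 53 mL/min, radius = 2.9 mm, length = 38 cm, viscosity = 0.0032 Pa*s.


dP = 8*mu*L*Q / (pi*r^4)
Q = 53 mL/min = 8.83333e-07 m^3/s
dP = 38.6728 Pa = 38.6728 / 133.322 mmHg = 0.2901 mmHg


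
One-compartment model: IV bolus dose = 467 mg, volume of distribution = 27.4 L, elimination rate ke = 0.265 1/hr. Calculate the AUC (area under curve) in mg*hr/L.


C0 = Dose/Vd = 467/27.4 = 17.0438 mg/L
AUC = C0/ke = 17.0438/0.265
AUC = 64.32 mg*hr/L


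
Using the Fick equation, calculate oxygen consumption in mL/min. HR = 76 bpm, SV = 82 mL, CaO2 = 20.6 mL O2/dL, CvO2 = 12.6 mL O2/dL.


CO = HR*SV = 76*82/1000 = 6.232 L/min
a-v O2 diff = 20.6 - 12.6 = 8 mL/dL
VO2 = CO * (CaO2-CvO2) * 10 dL/L
VO2 = 6.232 * 8 * 10
VO2 = 498.6 mL/min


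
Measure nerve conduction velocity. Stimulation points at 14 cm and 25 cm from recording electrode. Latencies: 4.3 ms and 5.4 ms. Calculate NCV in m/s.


Distance = (25 - 14) / 100 = 0.11 m
dt = (5.4 - 4.3) / 1000 = 0.0011 s
NCV = dist / dt = 100 m/s


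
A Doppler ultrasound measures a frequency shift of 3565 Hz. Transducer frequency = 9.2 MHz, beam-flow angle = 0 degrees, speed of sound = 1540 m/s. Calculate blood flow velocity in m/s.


v = fd * c / (2 * f0 * cos(theta))
v = 3565 * 1540 / (2 * 9.2000e+06 * cos(0))
v = 0.2984 m/s


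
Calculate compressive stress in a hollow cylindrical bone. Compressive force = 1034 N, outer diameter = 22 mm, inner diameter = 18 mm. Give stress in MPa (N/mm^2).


A = pi*(r_o^2 - r_i^2)
r_o = 11 mm, r_i = 9 mm
A = 125.664 mm^2
sigma = F/A = 1034 / 125.664
sigma = 8.228 MPa


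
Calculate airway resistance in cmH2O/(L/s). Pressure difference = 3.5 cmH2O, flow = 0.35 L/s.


R = dP / flow
R = 3.5 / 0.35
R = 10 cmH2O/(L/s)


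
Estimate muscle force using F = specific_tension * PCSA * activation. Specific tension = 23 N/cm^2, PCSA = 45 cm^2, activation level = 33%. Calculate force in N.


F = sigma * PCSA * activation
F = 23 * 45 * 0.33
F = 341.6 N


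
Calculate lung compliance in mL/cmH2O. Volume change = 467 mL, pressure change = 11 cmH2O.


C = dV / dP
C = 467 / 11
C = 42.45 mL/cmH2O


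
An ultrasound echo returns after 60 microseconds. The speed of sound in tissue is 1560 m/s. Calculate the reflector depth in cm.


depth = c * t / 2
t = 60 us = 6.0000e-05 s
depth = 1560 * 6.0000e-05 / 2
depth = 0.0468 m = 4.68 cm


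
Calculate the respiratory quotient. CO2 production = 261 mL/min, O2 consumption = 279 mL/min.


RQ = VCO2 / VO2
RQ = 261 / 279
RQ = 0.9355


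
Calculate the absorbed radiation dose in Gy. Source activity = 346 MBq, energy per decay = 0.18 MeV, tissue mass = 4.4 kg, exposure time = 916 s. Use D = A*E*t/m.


A = 346 MBq = 3.4600e+08 Bq
E = 0.18 MeV = 2.8836e-14 J
D = A*E*t/m = 3.4600e+08*2.8836e-14*916/4.4
D = 0.002077 Gy


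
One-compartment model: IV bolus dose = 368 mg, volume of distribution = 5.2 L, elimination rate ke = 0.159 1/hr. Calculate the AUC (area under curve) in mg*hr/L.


C0 = Dose/Vd = 368/5.2 = 70.7692 mg/L
AUC = C0/ke = 70.7692/0.159
AUC = 445.1 mg*hr/L


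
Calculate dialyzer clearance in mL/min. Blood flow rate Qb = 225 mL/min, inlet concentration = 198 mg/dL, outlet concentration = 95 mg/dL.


K = Qb * (Cb_in - Cb_out) / Cb_in
K = 225 * (198 - 95) / 198
K = 117 mL/min


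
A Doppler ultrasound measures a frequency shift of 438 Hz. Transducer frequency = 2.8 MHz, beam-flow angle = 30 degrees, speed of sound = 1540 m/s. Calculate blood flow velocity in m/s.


v = fd * c / (2 * f0 * cos(theta))
v = 438 * 1540 / (2 * 2.8000e+06 * cos(30))
v = 0.1391 m/s


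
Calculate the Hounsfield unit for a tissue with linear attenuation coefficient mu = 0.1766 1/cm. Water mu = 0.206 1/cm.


HU = ((mu_tissue - mu_water) / mu_water) * 1000
HU = ((0.1766 - 0.206) / 0.206) * 1000
HU = -142.7


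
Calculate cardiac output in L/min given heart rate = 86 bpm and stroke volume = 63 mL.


CO = HR * SV
CO = 86 * 63 / 1000
CO = 5.418 L/min


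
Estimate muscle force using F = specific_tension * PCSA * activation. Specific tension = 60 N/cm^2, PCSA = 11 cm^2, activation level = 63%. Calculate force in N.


F = sigma * PCSA * activation
F = 60 * 11 * 0.63
F = 415.8 N


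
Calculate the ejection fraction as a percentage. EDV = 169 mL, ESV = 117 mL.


SV = EDV - ESV = 169 - 117 = 52 mL
EF = SV/EDV * 100 = 52/169 * 100
EF = 30.77%


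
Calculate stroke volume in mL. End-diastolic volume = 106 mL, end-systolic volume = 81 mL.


SV = EDV - ESV
SV = 106 - 81
SV = 25 mL


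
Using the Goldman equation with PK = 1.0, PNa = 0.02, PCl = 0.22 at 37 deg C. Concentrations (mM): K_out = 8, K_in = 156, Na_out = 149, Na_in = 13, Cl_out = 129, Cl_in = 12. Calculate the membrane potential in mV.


Vm = (RT/F)*ln((PK*Ko + PNa*Nao + PCl*Cli)/(PK*Ki + PNa*Nai + PCl*Clo))
Numer = 13.62, Denom = 184.64
Vm = -69.67 mV


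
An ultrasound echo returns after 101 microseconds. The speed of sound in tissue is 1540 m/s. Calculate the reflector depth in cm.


depth = c * t / 2
t = 101 us = 1.0100e-04 s
depth = 1540 * 1.0100e-04 / 2
depth = 0.07777 m = 7.777 cm


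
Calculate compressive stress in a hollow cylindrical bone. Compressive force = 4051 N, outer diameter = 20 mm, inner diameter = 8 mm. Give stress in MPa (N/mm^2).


A = pi*(r_o^2 - r_i^2)
r_o = 10 mm, r_i = 4 mm
A = 263.894 mm^2
sigma = F/A = 4051 / 263.894
sigma = 15.35 MPa


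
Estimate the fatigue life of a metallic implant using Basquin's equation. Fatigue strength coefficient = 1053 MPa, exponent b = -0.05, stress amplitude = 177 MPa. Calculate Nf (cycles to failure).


sigma_a = sigma_f' * (2Nf)^b
2Nf = (sigma_a/sigma_f')^(1/b)
2Nf = (177/1053)^(1/-0.05)
2Nf = 3.0839128e+15
Nf = 1.5420e+15


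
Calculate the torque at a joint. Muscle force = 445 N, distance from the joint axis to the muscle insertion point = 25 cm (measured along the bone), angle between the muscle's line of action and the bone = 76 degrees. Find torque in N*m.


Torque = F * d * sin(theta)   (moment arm = d*sin(theta))
d = 25 cm = 0.25 m
Torque = 445 * 0.25 * sin(76)
Torque = 107.9 N*m


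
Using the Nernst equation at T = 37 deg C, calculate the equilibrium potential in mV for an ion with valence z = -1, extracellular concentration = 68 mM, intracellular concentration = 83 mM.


E = (RT/(zF)) * ln(C_out/C_in)
T = 37 + 273.15 = 310.15 K
E = (8.314 * 310.15 / (-1 * 96485)) * ln(68/83)
E = 5.327 mV


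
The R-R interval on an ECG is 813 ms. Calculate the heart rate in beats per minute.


HR = 60 / RR_interval(s)
RR = 813 ms = 0.813 s
HR = 60 / 0.813 = 73.8 bpm


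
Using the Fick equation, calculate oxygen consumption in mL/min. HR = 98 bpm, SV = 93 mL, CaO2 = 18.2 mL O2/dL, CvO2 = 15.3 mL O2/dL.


CO = HR*SV = 98*93/1000 = 9.114 L/min
a-v O2 diff = 18.2 - 15.3 = 2.9 mL/dL
VO2 = CO * (CaO2-CvO2) * 10 dL/L
VO2 = 9.114 * 2.9 * 10
VO2 = 264.3 mL/min


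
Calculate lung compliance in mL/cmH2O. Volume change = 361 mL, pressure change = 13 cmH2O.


C = dV / dP
C = 361 / 13
C = 27.77 mL/cmH2O


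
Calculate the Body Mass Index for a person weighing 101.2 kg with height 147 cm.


BMI = weight / height^2
height = 147 cm = 1.47 m
BMI = 101.2 / 1.47^2
BMI = 46.83 kg/m^2


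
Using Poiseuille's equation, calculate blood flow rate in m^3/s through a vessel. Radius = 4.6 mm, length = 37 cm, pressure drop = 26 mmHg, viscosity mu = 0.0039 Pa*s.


Q = pi*r^4*dP / (8*mu*L)
r = 0.0046 m, L = 0.37 m
dP = 26 mmHg = 3466.372 Pa
Q = 4.2238e-04 m^3/s


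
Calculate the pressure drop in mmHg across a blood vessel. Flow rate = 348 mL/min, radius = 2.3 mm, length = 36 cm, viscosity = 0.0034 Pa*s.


dP = 8*mu*L*Q / (pi*r^4)
Q = 348 mL/min = 5.8e-06 m^3/s
dP = 646.008 Pa = 646.008 / 133.322 mmHg = 4.845 mmHg


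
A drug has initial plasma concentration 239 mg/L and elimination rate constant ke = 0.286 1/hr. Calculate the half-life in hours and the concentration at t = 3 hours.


t_half = ln(2) / ke = 0.693147 / 0.286 = 2.424 hr
C(t) = C0 * exp(-ke*t) = 239 * exp(-0.286*3)
C(3) = 101.3 mg/L


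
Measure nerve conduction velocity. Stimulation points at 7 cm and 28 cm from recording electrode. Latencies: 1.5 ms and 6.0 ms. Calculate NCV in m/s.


Distance = (28 - 7) / 100 = 0.21 m
dt = (6.0 - 1.5) / 1000 = 0.0045 s
NCV = dist / dt = 46.67 m/s


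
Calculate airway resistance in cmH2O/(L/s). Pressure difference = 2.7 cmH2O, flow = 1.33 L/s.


R = dP / flow
R = 2.7 / 1.33
R = 2.03 cmH2O/(L/s)


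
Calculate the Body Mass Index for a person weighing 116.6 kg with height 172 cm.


BMI = weight / height^2
height = 172 cm = 1.72 m
BMI = 116.6 / 1.72^2
BMI = 39.41 kg/m^2


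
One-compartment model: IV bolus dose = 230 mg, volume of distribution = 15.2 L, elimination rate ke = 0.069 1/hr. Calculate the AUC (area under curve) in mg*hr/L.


C0 = Dose/Vd = 230/15.2 = 15.1316 mg/L
AUC = C0/ke = 15.1316/0.069
AUC = 219.3 mg*hr/L


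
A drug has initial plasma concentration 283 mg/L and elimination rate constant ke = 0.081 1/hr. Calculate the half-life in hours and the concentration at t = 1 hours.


t_half = ln(2) / ke = 0.693147 / 0.081 = 8.557 hr
C(t) = C0 * exp(-ke*t) = 283 * exp(-0.081*1)
C(1) = 261 mg/L


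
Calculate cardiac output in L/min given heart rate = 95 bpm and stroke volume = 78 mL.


CO = HR * SV
CO = 95 * 78 / 1000
CO = 7.41 L/min


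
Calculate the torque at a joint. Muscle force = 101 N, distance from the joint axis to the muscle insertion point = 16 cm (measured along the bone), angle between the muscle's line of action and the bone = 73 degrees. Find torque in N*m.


Torque = F * d * sin(theta)   (moment arm = d*sin(theta))
d = 16 cm = 0.16 m
Torque = 101 * 0.16 * sin(73)
Torque = 15.45 N*m


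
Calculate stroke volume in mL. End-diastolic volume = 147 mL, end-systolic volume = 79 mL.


SV = EDV - ESV
SV = 147 - 79
SV = 68 mL


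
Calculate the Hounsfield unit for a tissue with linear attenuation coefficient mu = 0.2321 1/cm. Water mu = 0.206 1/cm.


HU = ((mu_tissue - mu_water) / mu_water) * 1000
HU = ((0.2321 - 0.206) / 0.206) * 1000
HU = 126.7


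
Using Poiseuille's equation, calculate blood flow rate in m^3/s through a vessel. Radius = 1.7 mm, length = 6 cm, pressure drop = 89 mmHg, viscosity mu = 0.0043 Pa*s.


Q = pi*r^4*dP / (8*mu*L)
r = 0.0017 m, L = 0.06 m
dP = 89 mmHg = 11865.658 Pa
Q = 1.5084e-04 m^3/s


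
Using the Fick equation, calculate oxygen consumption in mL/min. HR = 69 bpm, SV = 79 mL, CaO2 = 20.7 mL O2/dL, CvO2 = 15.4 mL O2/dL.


CO = HR*SV = 69*79/1000 = 5.451 L/min
a-v O2 diff = 20.7 - 15.4 = 5.3 mL/dL
VO2 = CO * (CaO2-CvO2) * 10 dL/L
VO2 = 5.451 * 5.3 * 10
VO2 = 288.9 mL/min


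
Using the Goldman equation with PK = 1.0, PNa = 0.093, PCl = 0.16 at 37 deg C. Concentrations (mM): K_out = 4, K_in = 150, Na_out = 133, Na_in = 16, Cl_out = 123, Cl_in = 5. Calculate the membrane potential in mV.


Vm = (RT/F)*ln((PK*Ko + PNa*Nao + PCl*Cli)/(PK*Ki + PNa*Nai + PCl*Clo))
Numer = 17.169, Denom = 171.168
Vm = -61.46 mV


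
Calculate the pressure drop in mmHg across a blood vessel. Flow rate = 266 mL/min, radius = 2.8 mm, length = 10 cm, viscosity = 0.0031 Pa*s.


dP = 8*mu*L*Q / (pi*r^4)
Q = 266 mL/min = 4.43333e-06 m^3/s
dP = 56.9377 Pa = 56.9377 / 133.322 mmHg = 0.4271 mmHg


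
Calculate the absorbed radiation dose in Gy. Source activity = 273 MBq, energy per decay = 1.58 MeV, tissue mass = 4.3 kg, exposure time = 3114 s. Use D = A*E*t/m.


A = 273 MBq = 2.7300e+08 Bq
E = 1.58 MeV = 2.53116e-13 J
D = A*E*t/m = 2.7300e+08*2.53116e-13*3114/4.3
D = 0.05004 Gy


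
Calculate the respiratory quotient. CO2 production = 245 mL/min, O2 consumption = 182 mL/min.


RQ = VCO2 / VO2
RQ = 245 / 182
RQ = 1.346


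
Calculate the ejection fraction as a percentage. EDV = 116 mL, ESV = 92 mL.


SV = EDV - ESV = 116 - 92 = 24 mL
EF = SV/EDV * 100 = 24/116 * 100
EF = 20.69%


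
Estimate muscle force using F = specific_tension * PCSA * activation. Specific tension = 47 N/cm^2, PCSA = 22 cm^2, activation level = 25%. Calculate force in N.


F = sigma * PCSA * activation
F = 47 * 22 * 0.25
F = 258.5 N


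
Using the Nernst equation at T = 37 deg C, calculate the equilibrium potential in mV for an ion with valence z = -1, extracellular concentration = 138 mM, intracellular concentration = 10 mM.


E = (RT/(zF)) * ln(C_out/C_in)
T = 37 + 273.15 = 310.15 K
E = (8.314 * 310.15 / (-1 * 96485)) * ln(138/10)
E = -70.14 mV


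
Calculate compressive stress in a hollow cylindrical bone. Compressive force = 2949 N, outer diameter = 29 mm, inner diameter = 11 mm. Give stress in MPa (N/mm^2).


A = pi*(r_o^2 - r_i^2)
r_o = 14.5 mm, r_i = 5.5 mm
A = 565.487 mm^2
sigma = F/A = 2949 / 565.487
sigma = 5.215 MPa


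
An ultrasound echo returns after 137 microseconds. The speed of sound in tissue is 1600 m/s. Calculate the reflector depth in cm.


depth = c * t / 2
t = 137 us = 1.3700e-04 s
depth = 1600 * 1.3700e-04 / 2
depth = 0.1096 m = 10.96 cm


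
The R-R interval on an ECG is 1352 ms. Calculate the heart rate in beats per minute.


HR = 60 / RR_interval(s)
RR = 1352 ms = 1.352 s
HR = 60 / 1.352 = 44.38 bpm


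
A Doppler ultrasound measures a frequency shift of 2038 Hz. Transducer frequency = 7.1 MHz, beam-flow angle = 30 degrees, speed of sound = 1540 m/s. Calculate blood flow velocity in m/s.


v = fd * c / (2 * f0 * cos(theta))
v = 2038 * 1540 / (2 * 7.1000e+06 * cos(30))
v = 0.2552 m/s


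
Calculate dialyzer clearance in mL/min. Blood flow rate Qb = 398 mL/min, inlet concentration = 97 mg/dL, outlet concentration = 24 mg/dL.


K = Qb * (Cb_in - Cb_out) / Cb_in
K = 398 * (97 - 24) / 97
K = 299.5 mL/min


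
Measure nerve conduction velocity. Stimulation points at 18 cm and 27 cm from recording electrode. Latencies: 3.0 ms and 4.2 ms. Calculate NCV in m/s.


Distance = (27 - 18) / 100 = 0.09 m
dt = (4.2 - 3.0) / 1000 = 0.0012 s
NCV = dist / dt = 75 m/s


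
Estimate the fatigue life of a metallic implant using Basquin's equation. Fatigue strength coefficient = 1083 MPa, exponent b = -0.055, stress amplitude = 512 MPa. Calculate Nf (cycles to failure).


sigma_a = sigma_f' * (2Nf)^b
2Nf = (sigma_a/sigma_f')^(1/b)
2Nf = (512/1083)^(1/-0.055)
2Nf = 823396.49
Nf = 4.117e+05


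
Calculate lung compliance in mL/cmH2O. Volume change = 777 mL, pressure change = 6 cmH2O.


C = dV / dP
C = 777 / 6
C = 129.5 mL/cmH2O


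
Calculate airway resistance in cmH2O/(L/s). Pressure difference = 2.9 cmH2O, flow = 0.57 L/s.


R = dP / flow
R = 2.9 / 0.57
R = 5.088 cmH2O/(L/s)


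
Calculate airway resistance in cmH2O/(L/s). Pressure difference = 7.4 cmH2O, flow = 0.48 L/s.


R = dP / flow
R = 7.4 / 0.48
R = 15.42 cmH2O/(L/s)


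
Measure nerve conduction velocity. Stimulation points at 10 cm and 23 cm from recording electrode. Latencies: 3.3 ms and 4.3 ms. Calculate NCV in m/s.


Distance = (23 - 10) / 100 = 0.13 m
dt = (4.3 - 3.3) / 1000 = 0.001 s
NCV = dist / dt = 130 m/s


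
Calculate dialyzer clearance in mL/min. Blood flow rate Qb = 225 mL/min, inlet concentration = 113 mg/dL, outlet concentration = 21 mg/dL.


K = Qb * (Cb_in - Cb_out) / Cb_in
K = 225 * (113 - 21) / 113
K = 183.2 mL/min


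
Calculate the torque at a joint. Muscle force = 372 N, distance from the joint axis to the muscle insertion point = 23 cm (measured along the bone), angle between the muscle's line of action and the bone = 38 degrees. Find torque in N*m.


Torque = F * d * sin(theta)   (moment arm = d*sin(theta))
d = 23 cm = 0.23 m
Torque = 372 * 0.23 * sin(38)
Torque = 52.68 N*m


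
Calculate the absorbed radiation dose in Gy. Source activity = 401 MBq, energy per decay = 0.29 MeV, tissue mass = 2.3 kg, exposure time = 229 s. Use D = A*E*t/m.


A = 401 MBq = 4.0100e+08 Bq
E = 0.29 MeV = 4.6458e-14 J
D = A*E*t/m = 4.0100e+08*4.6458e-14*229/2.3
D = 0.001855 Gy


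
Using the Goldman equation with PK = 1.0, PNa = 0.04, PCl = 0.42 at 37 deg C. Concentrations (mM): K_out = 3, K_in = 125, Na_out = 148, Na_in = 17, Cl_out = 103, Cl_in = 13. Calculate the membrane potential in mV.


Vm = (RT/F)*ln((PK*Ko + PNa*Nao + PCl*Cli)/(PK*Ki + PNa*Nai + PCl*Clo))
Numer = 14.38, Denom = 168.94
Vm = -65.84 mV


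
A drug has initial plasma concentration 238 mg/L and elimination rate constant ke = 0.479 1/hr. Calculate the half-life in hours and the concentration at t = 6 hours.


t_half = ln(2) / ke = 0.693147 / 0.479 = 1.447 hr
C(t) = C0 * exp(-ke*t) = 238 * exp(-0.479*6)
C(6) = 13.44 mg/L


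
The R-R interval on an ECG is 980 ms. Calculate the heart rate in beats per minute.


HR = 60 / RR_interval(s)
RR = 980 ms = 0.98 s
HR = 60 / 0.98 = 61.22 bpm


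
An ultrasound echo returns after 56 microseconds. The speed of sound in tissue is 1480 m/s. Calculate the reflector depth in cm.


depth = c * t / 2
t = 56 us = 5.6000e-05 s
depth = 1480 * 5.6000e-05 / 2
depth = 0.04144 m = 4.144 cm


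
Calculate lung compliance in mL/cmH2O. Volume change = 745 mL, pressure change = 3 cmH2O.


C = dV / dP
C = 745 / 3
C = 248.3 mL/cmH2O


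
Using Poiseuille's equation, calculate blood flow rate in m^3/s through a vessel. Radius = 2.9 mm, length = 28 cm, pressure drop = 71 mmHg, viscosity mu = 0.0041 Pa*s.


Q = pi*r^4*dP / (8*mu*L)
r = 0.0029 m, L = 0.28 m
dP = 71 mmHg = 9465.862 Pa
Q = 2.2902e-04 m^3/s


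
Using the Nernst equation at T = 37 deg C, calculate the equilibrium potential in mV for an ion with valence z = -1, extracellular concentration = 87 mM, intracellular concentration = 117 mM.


E = (RT/(zF)) * ln(C_out/C_in)
T = 37 + 273.15 = 310.15 K
E = (8.314 * 310.15 / (-1 * 96485)) * ln(87/117)
E = 7.918 mV


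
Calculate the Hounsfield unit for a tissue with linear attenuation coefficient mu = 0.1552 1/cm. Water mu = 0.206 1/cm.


HU = ((mu_tissue - mu_water) / mu_water) * 1000
HU = ((0.1552 - 0.206) / 0.206) * 1000
HU = -246.6


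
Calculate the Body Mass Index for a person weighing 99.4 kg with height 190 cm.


BMI = weight / height^2
height = 190 cm = 1.9 m
BMI = 99.4 / 1.9^2
BMI = 27.53 kg/m^2


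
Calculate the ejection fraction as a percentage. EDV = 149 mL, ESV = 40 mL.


SV = EDV - ESV = 149 - 40 = 109 mL
EF = SV/EDV * 100 = 109/149 * 100
EF = 73.15%


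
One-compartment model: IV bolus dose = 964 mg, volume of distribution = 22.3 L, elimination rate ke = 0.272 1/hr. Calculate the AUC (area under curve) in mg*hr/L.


C0 = Dose/Vd = 964/22.3 = 43.2287 mg/L
AUC = C0/ke = 43.2287/0.272
AUC = 158.9 mg*hr/L


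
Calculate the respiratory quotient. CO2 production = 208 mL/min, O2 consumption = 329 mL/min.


RQ = VCO2 / VO2
RQ = 208 / 329
RQ = 0.6322


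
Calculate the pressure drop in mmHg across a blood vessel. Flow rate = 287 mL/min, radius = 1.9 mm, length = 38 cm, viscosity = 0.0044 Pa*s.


dP = 8*mu*L*Q / (pi*r^4)
Q = 287 mL/min = 4.78333e-06 m^3/s
dP = 1562.76 Pa = 1562.76 / 133.322 mmHg = 11.72 mmHg


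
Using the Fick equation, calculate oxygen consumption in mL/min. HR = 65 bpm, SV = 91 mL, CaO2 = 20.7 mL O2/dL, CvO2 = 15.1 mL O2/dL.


CO = HR*SV = 65*91/1000 = 5.915 L/min
a-v O2 diff = 20.7 - 15.1 = 5.6 mL/dL
VO2 = CO * (CaO2-CvO2) * 10 dL/L
VO2 = 5.915 * 5.6 * 10
VO2 = 331.2 mL/min


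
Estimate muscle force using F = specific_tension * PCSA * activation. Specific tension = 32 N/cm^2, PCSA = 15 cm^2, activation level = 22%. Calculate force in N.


F = sigma * PCSA * activation
F = 32 * 15 * 0.22
F = 105.6 N


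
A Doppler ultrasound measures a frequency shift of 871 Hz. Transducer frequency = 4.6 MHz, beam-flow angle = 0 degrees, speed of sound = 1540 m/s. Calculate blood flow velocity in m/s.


v = fd * c / (2 * f0 * cos(theta))
v = 871 * 1540 / (2 * 4.6000e+06 * cos(0))
v = 0.1458 m/s


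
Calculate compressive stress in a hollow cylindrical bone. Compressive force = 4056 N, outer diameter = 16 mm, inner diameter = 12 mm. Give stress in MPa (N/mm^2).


A = pi*(r_o^2 - r_i^2)
r_o = 8 mm, r_i = 6 mm
A = 87.9646 mm^2
sigma = F/A = 4056 / 87.9646
sigma = 46.11 MPa


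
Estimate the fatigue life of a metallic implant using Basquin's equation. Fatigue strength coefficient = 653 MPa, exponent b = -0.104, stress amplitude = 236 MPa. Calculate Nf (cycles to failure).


sigma_a = sigma_f' * (2Nf)^b
2Nf = (sigma_a/sigma_f')^(1/b)
2Nf = (236/653)^(1/-0.104)
2Nf = 17783.258
Nf = 8892


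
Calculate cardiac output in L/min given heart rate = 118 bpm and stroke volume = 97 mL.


CO = HR * SV
CO = 118 * 97 / 1000
CO = 11.45 L/min


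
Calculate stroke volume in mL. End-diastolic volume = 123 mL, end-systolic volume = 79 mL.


SV = EDV - ESV
SV = 123 - 79
SV = 44 mL


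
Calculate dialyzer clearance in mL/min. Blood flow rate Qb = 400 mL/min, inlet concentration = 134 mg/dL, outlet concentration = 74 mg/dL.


K = Qb * (Cb_in - Cb_out) / Cb_in
K = 400 * (134 - 74) / 134
K = 179.1 mL/min


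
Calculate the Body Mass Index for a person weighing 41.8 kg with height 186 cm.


BMI = weight / height^2
height = 186 cm = 1.86 m
BMI = 41.8 / 1.86^2
BMI = 12.08 kg/m^2


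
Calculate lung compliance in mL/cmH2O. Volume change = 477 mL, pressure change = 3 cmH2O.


C = dV / dP
C = 477 / 3
C = 159 mL/cmH2O


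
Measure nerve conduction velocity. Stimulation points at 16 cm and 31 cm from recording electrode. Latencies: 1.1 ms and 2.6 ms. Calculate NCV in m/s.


Distance = (31 - 16) / 100 = 0.15 m
dt = (2.6 - 1.1) / 1000 = 0.0015 s
NCV = dist / dt = 100 m/s


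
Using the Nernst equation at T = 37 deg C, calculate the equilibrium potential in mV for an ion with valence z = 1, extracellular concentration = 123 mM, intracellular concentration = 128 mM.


E = (RT/(zF)) * ln(C_out/C_in)
T = 37 + 273.15 = 310.15 K
E = (8.314 * 310.15 / (1 * 96485)) * ln(123/128)
E = -1.065 mV


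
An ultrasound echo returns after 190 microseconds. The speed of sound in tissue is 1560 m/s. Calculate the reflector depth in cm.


depth = c * t / 2
t = 190 us = 1.9000e-04 s
depth = 1560 * 1.9000e-04 / 2
depth = 0.1482 m = 14.82 cm


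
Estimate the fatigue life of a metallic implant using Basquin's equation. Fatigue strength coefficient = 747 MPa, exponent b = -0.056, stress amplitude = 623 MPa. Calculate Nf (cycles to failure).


sigma_a = sigma_f' * (2Nf)^b
2Nf = (sigma_a/sigma_f')^(1/b)
2Nf = (623/747)^(1/-0.056)
2Nf = 25.569616
Nf = 12.78


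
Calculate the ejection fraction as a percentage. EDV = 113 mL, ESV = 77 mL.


SV = EDV - ESV = 113 - 77 = 36 mL
EF = SV/EDV * 100 = 36/113 * 100
EF = 31.86%


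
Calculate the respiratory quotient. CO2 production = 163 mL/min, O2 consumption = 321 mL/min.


RQ = VCO2 / VO2
RQ = 163 / 321
RQ = 0.5078


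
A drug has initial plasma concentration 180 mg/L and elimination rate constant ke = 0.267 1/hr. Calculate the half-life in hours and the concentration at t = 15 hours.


t_half = ln(2) / ke = 0.693147 / 0.267 = 2.596 hr
C(t) = C0 * exp(-ke*t) = 180 * exp(-0.267*15)
C(15) = 3.28 mg/L


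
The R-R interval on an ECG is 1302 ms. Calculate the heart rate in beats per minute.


HR = 60 / RR_interval(s)
RR = 1302 ms = 1.302 s
HR = 60 / 1.302 = 46.08 bpm


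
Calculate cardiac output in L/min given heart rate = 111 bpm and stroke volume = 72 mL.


CO = HR * SV
CO = 111 * 72 / 1000
CO = 7.992 L/min


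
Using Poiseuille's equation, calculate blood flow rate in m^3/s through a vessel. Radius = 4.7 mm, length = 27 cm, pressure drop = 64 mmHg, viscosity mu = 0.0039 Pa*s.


Q = pi*r^4*dP / (8*mu*L)
r = 0.0047 m, L = 0.27 m
dP = 64 mmHg = 8532.608 Pa
Q = 0.001553 m^3/s


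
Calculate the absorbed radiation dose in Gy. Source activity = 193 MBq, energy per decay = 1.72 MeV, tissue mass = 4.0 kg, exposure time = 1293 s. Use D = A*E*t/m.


A = 193 MBq = 1.9300e+08 Bq
E = 1.72 MeV = 2.75544e-13 J
D = A*E*t/m = 1.9300e+08*2.75544e-13*1293/4.0
D = 0.01719 Gy


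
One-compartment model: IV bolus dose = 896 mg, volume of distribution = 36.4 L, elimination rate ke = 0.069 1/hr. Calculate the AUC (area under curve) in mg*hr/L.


C0 = Dose/Vd = 896/36.4 = 24.6154 mg/L
AUC = C0/ke = 24.6154/0.069
AUC = 356.7 mg*hr/L


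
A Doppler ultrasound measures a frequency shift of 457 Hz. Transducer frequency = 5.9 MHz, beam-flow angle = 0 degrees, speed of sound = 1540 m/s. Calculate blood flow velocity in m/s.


v = fd * c / (2 * f0 * cos(theta))
v = 457 * 1540 / (2 * 5.9000e+06 * cos(0))
v = 0.05964 m/s


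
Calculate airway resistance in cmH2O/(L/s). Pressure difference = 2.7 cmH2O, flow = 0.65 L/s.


R = dP / flow
R = 2.7 / 0.65
R = 4.154 cmH2O/(L/s)


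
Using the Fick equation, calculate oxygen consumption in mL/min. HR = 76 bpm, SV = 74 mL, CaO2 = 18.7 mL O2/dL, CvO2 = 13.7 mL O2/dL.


CO = HR*SV = 76*74/1000 = 5.624 L/min
a-v O2 diff = 18.7 - 13.7 = 5 mL/dL
VO2 = CO * (CaO2-CvO2) * 10 dL/L
VO2 = 5.624 * 5 * 10
VO2 = 281.2 mL/min


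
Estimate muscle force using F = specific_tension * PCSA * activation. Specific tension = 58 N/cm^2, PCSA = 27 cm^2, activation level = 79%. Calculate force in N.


F = sigma * PCSA * activation
F = 58 * 27 * 0.79
F = 1237 N


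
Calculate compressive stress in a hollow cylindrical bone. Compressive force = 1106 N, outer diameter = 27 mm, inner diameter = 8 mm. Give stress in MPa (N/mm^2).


A = pi*(r_o^2 - r_i^2)
r_o = 13.5 mm, r_i = 4 mm
A = 522.29 mm^2
sigma = F/A = 1106 / 522.29
sigma = 2.118 MPa


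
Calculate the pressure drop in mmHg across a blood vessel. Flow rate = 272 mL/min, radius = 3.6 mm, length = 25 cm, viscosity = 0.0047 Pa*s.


dP = 8*mu*L*Q / (pi*r^4)
Q = 272 mL/min = 4.53333e-06 m^3/s
dP = 80.758 Pa = 80.758 / 133.322 mmHg = 0.6057 mmHg


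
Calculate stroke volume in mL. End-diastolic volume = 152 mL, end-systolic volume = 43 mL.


SV = EDV - ESV
SV = 152 - 43
SV = 109 mL


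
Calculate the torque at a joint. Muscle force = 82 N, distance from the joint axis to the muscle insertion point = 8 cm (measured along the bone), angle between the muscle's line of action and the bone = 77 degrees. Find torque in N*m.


Torque = F * d * sin(theta)   (moment arm = d*sin(theta))
d = 8 cm = 0.08 m
Torque = 82 * 0.08 * sin(77)
Torque = 6.392 N*m


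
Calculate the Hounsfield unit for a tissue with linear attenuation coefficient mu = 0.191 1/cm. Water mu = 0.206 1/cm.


HU = ((mu_tissue - mu_water) / mu_water) * 1000
HU = ((0.191 - 0.206) / 0.206) * 1000
HU = -72.82


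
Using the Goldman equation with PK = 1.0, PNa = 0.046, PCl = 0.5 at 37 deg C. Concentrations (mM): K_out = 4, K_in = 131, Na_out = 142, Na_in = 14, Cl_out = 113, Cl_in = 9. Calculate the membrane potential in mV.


Vm = (RT/F)*ln((PK*Ko + PNa*Nao + PCl*Cli)/(PK*Ki + PNa*Nai + PCl*Clo))
Numer = 15.032, Denom = 188.144
Vm = -67.54 mV


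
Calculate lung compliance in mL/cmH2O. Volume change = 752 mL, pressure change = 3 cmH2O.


C = dV / dP
C = 752 / 3
C = 250.7 mL/cmH2O


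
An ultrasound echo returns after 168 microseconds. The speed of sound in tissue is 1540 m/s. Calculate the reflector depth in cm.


depth = c * t / 2
t = 168 us = 1.6800e-04 s
depth = 1540 * 1.6800e-04 / 2
depth = 0.12936 m = 12.936 cm


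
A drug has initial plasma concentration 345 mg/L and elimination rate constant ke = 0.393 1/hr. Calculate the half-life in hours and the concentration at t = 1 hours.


t_half = ln(2) / ke = 0.693147 / 0.393 = 1.764 hr
C(t) = C0 * exp(-ke*t) = 345 * exp(-0.393*1)
C(1) = 232.9 mg/L


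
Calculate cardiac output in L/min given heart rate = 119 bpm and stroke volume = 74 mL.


CO = HR * SV
CO = 119 * 74 / 1000
CO = 8.806 L/min


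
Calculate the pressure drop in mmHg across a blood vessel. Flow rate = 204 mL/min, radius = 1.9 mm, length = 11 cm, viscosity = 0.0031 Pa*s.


dP = 8*mu*L*Q / (pi*r^4)
Q = 204 mL/min = 3.4e-06 m^3/s
dP = 226.547 Pa = 226.547 / 133.322 mmHg = 1.699 mmHg


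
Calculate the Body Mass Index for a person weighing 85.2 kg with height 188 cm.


BMI = weight / height^2
height = 188 cm = 1.88 m
BMI = 85.2 / 1.88^2
BMI = 24.11 kg/m^2


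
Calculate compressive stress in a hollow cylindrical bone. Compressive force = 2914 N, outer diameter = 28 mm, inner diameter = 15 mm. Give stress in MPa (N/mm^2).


A = pi*(r_o^2 - r_i^2)
r_o = 14 mm, r_i = 7.5 mm
A = 439.038 mm^2
sigma = F/A = 2914 / 439.038
sigma = 6.637 MPa


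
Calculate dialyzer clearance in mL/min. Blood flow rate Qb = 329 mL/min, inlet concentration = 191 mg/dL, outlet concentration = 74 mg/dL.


K = Qb * (Cb_in - Cb_out) / Cb_in
K = 329 * (191 - 74) / 191
K = 201.5 mL/min


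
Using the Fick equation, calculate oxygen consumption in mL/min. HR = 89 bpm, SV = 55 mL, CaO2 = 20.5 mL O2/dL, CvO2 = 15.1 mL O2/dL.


CO = HR*SV = 89*55/1000 = 4.895 L/min
a-v O2 diff = 20.5 - 15.1 = 5.4 mL/dL
VO2 = CO * (CaO2-CvO2) * 10 dL/L
VO2 = 4.895 * 5.4 * 10
VO2 = 264.3 mL/min


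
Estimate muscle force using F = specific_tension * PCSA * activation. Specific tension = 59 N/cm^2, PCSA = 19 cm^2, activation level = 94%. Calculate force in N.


F = sigma * PCSA * activation
F = 59 * 19 * 0.94
F = 1054 N


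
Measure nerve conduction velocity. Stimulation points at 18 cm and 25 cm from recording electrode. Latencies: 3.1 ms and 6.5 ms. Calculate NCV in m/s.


Distance = (25 - 18) / 100 = 0.07 m
dt = (6.5 - 3.1) / 1000 = 0.0034 s
NCV = dist / dt = 20.59 m/s


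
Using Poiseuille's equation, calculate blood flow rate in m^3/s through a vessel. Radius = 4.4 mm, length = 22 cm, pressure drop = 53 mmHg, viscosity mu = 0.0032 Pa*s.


Q = pi*r^4*dP / (8*mu*L)
r = 0.0044 m, L = 0.22 m
dP = 53 mmHg = 7066.066 Pa
Q = 0.001477 m^3/s


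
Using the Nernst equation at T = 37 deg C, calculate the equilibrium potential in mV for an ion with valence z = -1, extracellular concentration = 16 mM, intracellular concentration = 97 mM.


E = (RT/(zF)) * ln(C_out/C_in)
T = 37 + 273.15 = 310.15 K
E = (8.314 * 310.15 / (-1 * 96485)) * ln(16/97)
E = 48.16 mV


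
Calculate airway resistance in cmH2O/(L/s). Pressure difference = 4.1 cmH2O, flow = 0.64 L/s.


R = dP / flow
R = 4.1 / 0.64
R = 6.406 cmH2O/(L/s)


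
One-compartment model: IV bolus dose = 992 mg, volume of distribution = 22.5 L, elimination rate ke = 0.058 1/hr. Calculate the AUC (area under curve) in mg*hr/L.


C0 = Dose/Vd = 992/22.5 = 44.0889 mg/L
AUC = C0/ke = 44.0889/0.058
AUC = 760.2 mg*hr/L


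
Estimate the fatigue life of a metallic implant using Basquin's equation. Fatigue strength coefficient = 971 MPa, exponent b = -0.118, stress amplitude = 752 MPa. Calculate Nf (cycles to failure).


sigma_a = sigma_f' * (2Nf)^b
2Nf = (sigma_a/sigma_f')^(1/b)
2Nf = (752/971)^(1/-0.118)
2Nf = 8.7234794
Nf = 4.362


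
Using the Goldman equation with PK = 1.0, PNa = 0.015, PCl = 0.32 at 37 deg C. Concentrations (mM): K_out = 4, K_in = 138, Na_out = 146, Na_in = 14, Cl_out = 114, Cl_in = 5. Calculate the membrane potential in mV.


Vm = (RT/F)*ln((PK*Ko + PNa*Nao + PCl*Cli)/(PK*Ki + PNa*Nai + PCl*Clo))
Numer = 7.79, Denom = 174.69
Vm = -83.12 mV


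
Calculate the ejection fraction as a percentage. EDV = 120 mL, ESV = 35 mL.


SV = EDV - ESV = 120 - 35 = 85 mL
EF = SV/EDV * 100 = 85/120 * 100
EF = 70.83%


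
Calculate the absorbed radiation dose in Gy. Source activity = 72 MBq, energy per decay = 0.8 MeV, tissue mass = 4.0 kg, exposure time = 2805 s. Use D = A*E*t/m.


A = 72 MBq = 7.2000e+07 Bq
E = 0.8 MeV = 1.2816e-13 J
D = A*E*t/m = 7.2000e+07*1.2816e-13*2805/4.0
D = 0.006471 Gy


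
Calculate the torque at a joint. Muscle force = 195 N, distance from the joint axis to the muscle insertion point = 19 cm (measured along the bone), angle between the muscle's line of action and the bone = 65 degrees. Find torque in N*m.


Torque = F * d * sin(theta)   (moment arm = d*sin(theta))
d = 19 cm = 0.19 m
Torque = 195 * 0.19 * sin(65)
Torque = 33.58 N*m


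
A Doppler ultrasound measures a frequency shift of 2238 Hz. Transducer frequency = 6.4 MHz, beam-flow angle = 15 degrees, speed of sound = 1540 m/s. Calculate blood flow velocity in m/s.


v = fd * c / (2 * f0 * cos(theta))
v = 2238 * 1540 / (2 * 6.4000e+06 * cos(15))
v = 0.2788 m/s


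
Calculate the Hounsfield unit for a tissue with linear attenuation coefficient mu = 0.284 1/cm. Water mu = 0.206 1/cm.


HU = ((mu_tissue - mu_water) / mu_water) * 1000
HU = ((0.284 - 0.206) / 0.206) * 1000
HU = 378.6


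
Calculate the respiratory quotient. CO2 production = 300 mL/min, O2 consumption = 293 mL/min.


RQ = VCO2 / VO2
RQ = 300 / 293
RQ = 1.024


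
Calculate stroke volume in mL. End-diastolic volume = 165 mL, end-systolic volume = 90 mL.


SV = EDV - ESV
SV = 165 - 90
SV = 75 mL


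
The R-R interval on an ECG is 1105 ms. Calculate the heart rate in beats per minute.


HR = 60 / RR_interval(s)
RR = 1105 ms = 1.105 s
HR = 60 / 1.105 = 54.3 bpm


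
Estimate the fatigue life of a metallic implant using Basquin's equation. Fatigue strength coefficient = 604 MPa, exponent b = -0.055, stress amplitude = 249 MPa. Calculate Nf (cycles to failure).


sigma_a = sigma_f' * (2Nf)^b
2Nf = (sigma_a/sigma_f')^(1/b)
2Nf = (249/604)^(1/-0.055)
2Nf = 9932238
Nf = 4.9661e+06


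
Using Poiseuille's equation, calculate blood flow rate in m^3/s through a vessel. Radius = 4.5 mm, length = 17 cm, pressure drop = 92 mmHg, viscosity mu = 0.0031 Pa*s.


Q = pi*r^4*dP / (8*mu*L)
r = 0.0045 m, L = 0.17 m
dP = 92 mmHg = 12265.624 Pa
Q = 0.003748 m^3/s


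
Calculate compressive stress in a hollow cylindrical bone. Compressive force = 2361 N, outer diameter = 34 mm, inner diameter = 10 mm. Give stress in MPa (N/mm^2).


A = pi*(r_o^2 - r_i^2)
r_o = 17 mm, r_i = 5 mm
A = 829.38 mm^2
sigma = F/A = 2361 / 829.38
sigma = 2.847 MPa


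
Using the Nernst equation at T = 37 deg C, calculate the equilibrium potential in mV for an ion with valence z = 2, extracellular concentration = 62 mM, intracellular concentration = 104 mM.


E = (RT/(zF)) * ln(C_out/C_in)
T = 37 + 273.15 = 310.15 K
E = (8.314 * 310.15 / (2 * 96485)) * ln(62/104)
E = -6.912 mV


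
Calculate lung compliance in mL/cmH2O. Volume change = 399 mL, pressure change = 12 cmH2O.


C = dV / dP
C = 399 / 12
C = 33.25 mL/cmH2O


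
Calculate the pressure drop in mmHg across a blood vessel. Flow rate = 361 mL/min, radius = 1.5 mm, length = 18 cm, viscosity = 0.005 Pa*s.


dP = 8*mu*L*Q / (pi*r^4)
Q = 361 mL/min = 6.01667e-06 m^3/s
dP = 2723.79 Pa = 2723.79 / 133.322 mmHg = 20.43 mmHg


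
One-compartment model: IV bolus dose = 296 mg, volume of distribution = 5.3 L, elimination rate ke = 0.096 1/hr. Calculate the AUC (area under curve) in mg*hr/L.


C0 = Dose/Vd = 296/5.3 = 55.8491 mg/L
AUC = C0/ke = 55.8491/0.096
AUC = 581.8 mg*hr/L


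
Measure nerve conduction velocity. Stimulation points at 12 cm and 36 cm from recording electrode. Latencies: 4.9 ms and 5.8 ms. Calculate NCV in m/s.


Distance = (36 - 12) / 100 = 0.24 m
dt = (5.8 - 4.9) / 1000 = 9.0000e-04 s
NCV = dist / dt = 266.7 m/s


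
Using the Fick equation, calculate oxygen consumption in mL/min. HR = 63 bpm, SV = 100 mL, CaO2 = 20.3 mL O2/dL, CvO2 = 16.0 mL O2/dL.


CO = HR*SV = 63*100/1000 = 6.3 L/min
a-v O2 diff = 20.3 - 16.0 = 4.3 mL/dL
VO2 = CO * (CaO2-CvO2) * 10 dL/L
VO2 = 6.3 * 4.3 * 10
VO2 = 270.9 mL/min


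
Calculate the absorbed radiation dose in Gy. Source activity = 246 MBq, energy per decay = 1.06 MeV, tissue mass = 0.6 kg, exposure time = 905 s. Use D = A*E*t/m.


A = 246 MBq = 2.4600e+08 Bq
E = 1.06 MeV = 1.69812e-13 J
D = A*E*t/m = 2.4600e+08*1.69812e-13*905/0.6
D = 0.06301 Gy


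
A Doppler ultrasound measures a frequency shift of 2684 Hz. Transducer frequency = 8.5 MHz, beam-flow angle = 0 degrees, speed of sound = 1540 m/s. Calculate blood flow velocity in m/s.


v = fd * c / (2 * f0 * cos(theta))
v = 2684 * 1540 / (2 * 8.5000e+06 * cos(0))
v = 0.2431 m/s


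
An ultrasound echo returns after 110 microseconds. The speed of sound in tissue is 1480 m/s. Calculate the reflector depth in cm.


depth = c * t / 2
t = 110 us = 1.1000e-04 s
depth = 1480 * 1.1000e-04 / 2
depth = 0.0814 m = 8.14 cm


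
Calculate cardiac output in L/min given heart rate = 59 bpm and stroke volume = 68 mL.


CO = HR * SV
CO = 59 * 68 / 1000
CO = 4.012 L/min


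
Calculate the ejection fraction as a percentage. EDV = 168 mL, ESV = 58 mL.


SV = EDV - ESV = 168 - 58 = 110 mL
EF = SV/EDV * 100 = 110/168 * 100
EF = 65.48%


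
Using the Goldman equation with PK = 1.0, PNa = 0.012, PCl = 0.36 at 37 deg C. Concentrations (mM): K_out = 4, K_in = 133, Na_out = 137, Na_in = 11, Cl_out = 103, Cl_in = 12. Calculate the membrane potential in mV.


Vm = (RT/F)*ln((PK*Ko + PNa*Nao + PCl*Cli)/(PK*Ki + PNa*Nai + PCl*Clo))
Numer = 9.964, Denom = 170.212
Vm = -75.85 mV


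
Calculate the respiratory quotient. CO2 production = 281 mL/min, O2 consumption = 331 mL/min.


RQ = VCO2 / VO2
RQ = 281 / 331
RQ = 0.8489


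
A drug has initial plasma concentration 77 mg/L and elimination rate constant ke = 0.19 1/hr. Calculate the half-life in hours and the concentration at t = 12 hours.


t_half = ln(2) / ke = 0.693147 / 0.19 = 3.648 hr
C(t) = C0 * exp(-ke*t) = 77 * exp(-0.19*12)
C(12) = 7.876 mg/L


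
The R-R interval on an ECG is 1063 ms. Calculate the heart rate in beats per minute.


HR = 60 / RR_interval(s)
RR = 1063 ms = 1.063 s
HR = 60 / 1.063 = 56.44 bpm


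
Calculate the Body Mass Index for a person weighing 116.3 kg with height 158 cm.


BMI = weight / height^2
height = 158 cm = 1.58 m
BMI = 116.3 / 1.58^2
BMI = 46.59 kg/m^2


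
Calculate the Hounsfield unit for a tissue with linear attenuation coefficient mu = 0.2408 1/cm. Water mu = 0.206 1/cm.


HU = ((mu_tissue - mu_water) / mu_water) * 1000
HU = ((0.2408 - 0.206) / 0.206) * 1000
HU = 168.9


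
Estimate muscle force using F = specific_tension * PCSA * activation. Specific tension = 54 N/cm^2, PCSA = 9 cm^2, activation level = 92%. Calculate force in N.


F = sigma * PCSA * activation
F = 54 * 9 * 0.92
F = 447.1 N


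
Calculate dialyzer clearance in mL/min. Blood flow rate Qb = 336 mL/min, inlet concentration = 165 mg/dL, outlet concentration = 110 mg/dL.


K = Qb * (Cb_in - Cb_out) / Cb_in
K = 336 * (165 - 110) / 165
K = 112 mL/min


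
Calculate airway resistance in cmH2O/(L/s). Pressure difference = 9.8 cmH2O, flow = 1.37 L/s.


R = dP / flow
R = 9.8 / 1.37
R = 7.153 cmH2O/(L/s)


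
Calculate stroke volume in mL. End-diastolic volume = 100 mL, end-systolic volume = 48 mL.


SV = EDV - ESV
SV = 100 - 48
SV = 52 mL


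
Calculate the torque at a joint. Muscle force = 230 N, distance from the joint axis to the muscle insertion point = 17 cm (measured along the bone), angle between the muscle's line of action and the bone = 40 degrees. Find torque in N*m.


Torque = F * d * sin(theta)   (moment arm = d*sin(theta))
d = 17 cm = 0.17 m
Torque = 230 * 0.17 * sin(40)
Torque = 25.13 N*m


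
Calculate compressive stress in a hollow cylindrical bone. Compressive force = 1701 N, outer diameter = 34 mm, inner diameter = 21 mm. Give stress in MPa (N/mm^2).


A = pi*(r_o^2 - r_i^2)
r_o = 17 mm, r_i = 10.5 mm
A = 561.56 mm^2
sigma = F/A = 1701 / 561.56
sigma = 3.029 MPa


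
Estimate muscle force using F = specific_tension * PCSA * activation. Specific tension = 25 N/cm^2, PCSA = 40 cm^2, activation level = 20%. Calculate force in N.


F = sigma * PCSA * activation
F = 25 * 40 * 0.2
F = 200 N


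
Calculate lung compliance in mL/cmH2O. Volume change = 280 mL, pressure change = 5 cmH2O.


C = dV / dP
C = 280 / 5
C = 56 mL/cmH2O
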